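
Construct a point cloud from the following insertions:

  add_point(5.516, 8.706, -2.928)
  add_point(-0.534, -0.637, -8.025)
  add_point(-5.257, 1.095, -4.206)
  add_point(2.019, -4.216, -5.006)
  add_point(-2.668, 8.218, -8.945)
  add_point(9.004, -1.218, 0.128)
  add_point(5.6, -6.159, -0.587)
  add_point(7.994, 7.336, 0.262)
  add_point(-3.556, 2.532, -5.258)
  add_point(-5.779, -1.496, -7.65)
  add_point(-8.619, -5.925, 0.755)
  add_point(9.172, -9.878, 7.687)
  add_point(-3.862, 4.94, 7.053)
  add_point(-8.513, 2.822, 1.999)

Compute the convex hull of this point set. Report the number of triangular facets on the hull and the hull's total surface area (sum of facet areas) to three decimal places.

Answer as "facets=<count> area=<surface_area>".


facets=20 area=932.198

Points on the hull: [0, 1, 3, 4, 5, 6, 7, 9, 10, 11, 12, 13] (12 of 14).

Per-facet area ½‖(b−a)×(c−a)‖:
  f1: (p12, p11, p10) → 123.7769
  f2: (p12, p4, p0) → 71.6268
  f3: (p3, p11, p10) → 95.4315
  f4: (p7, p12, p11) → 124.3554
  f5: (p7, p12, p0) → 29.5008
  f6: (p13, p12, p10) → 29.1233
  f7: (p13, p12, p4) → 47.9004
  f8: (p9, p3, p10) → 42.5644
  f9: (p9, p13, p10) → 41.4096
  f10: (p9, p13, p4) → 55.1481
  f11: (p5, p7, p0) → 17.0282
  f12: (p5, p7, p11) → 33.3330
  f13: (p1, p9, p4) → 24.3350
  f14: (p1, p9, p3) → 13.4449
  f15: (p1, p4, p0) → 45.6040
  f16: (p1, p5, p0) → 60.9157
  f17: (p1, p5, p3) → 21.6915
  f18: (p6, p3, p11) → 7.6235
  f19: (p6, p5, p11) → 29.4548
  f20: (p6, p5, p3) → 17.9304
Σ area = 932.198

Check V−E+F: 12 − 30 + 20 = 2.


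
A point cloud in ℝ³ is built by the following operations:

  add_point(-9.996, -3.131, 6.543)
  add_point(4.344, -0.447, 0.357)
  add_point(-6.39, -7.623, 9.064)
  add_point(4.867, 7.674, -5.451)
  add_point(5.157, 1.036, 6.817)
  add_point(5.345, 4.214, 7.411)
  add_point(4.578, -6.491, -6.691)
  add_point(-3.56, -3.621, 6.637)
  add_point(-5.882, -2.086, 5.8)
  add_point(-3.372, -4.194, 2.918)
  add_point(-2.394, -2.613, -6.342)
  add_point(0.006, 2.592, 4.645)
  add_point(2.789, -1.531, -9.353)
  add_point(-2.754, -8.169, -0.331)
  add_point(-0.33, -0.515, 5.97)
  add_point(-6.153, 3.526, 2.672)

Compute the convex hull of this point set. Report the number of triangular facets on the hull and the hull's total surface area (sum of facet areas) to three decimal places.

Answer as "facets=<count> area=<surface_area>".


facets=16 area=749.437

Points on the hull: [0, 2, 3, 4, 5, 6, 10, 12, 13, 15] (10 of 16).

Facet areas (half cross-product norm):
  f1: (p2, p5, p0) → 52.1216
  f2: (p2, p13, p0) → 31.4575
  f3: (p15, p5, p0) → 51.3936
  f4: (p15, p3, p5) → 76.5704
  f5: (p10, p15, p3) → 69.4205
  f6: (p10, p13, p0) → 45.1187
  f7: (p10, p15, p0) → 49.4585
  f8: (p4, p2, p5) → 18.9323
  f9: (p6, p10, p13) → 31.5990
  f10: (p6, p3, p5) → 93.3343
  f11: (p6, p4, p5) → 19.2612
  f12: (p6, p2, p13) → 25.3282
  f13: (p6, p4, p2) → 111.0941
  f14: (p12, p10, p3) → 30.7734
  f15: (p12, p6, p3) → 25.7025
  f16: (p12, p6, p10) → 17.8709
Σ area = 749.437

Check V−E+F: 10 − 24 + 16 = 2.


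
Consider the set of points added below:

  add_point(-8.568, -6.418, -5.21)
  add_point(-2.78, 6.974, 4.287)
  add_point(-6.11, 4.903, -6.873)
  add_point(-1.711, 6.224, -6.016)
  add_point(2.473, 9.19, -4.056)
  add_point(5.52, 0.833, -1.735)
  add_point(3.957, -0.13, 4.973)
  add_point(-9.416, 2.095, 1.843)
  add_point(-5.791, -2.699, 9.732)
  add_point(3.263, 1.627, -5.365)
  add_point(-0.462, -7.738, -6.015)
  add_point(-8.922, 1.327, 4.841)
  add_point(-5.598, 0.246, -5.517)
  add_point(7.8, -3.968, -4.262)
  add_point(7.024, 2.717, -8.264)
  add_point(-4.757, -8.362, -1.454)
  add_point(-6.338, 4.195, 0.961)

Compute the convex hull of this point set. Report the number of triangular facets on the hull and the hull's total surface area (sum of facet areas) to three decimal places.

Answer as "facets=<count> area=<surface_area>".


Hull vertices (13/17): indices [0, 1, 2, 3, 4, 6, 7, 8, 10, 11, 13, 14, 15].

Facet areas (half cross-product norm):
  f1: (p15, p8, p13) → 84.9675
  f2: (p15, p0, p8) → 33.1546
  f3: (p11, p1, p7) → 13.0188
  f4: (p11, p1, p8) → 29.3800
  f5: (p11, p0, p7) → 15.8600
  f6: (p11, p0, p8) → 44.0493
  f7: (p6, p8, p13) → 47.8143
  f8: (p6, p1, p8) → 50.0512
  f9: (p6, p1, p4) → 49.0965
  f10: (p6, p14, p13) → 41.7370
  f11: (p6, p14, p4) → 56.6905
  f12: (p10, p14, p13) → 35.7280
  f13: (p10, p14, p0) → 48.0452
  f14: (p10, p15, p13) → 25.0021
  f15: (p10, p15, p0) → 17.8942
  f16: (p2, p14, p0) → 78.1834
  f17: (p2, p0, p7) → 50.0555
  f18: (p2, p1, p7) → 41.2032
  f19: (p2, p1, p4) → 48.0701
  f20: (p3, p14, p4) → 24.2411
  f21: (p3, p2, p4) → 4.5256
  f22: (p3, p2, p14) → 16.0395
Σ area = 854.808

Check V−E+F: 13 − 33 + 22 = 2.

facets=22 area=854.808


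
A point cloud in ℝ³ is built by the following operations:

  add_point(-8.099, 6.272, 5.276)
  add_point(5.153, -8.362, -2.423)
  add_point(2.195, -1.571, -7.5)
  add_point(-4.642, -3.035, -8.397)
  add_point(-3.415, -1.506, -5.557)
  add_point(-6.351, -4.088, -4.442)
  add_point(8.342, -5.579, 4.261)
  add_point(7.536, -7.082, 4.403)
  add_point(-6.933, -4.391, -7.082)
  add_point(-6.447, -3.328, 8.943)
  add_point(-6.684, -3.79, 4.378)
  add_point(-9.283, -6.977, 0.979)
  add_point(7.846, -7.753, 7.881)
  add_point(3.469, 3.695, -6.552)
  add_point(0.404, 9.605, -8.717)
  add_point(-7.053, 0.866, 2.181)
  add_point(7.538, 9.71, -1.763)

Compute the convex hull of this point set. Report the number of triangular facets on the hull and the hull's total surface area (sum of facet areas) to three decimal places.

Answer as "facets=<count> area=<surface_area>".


Hull vertices (13/17): indices [0, 1, 2, 3, 6, 7, 8, 9, 11, 12, 13, 14, 16].

Triangle areas on the boundary:
  f1: (p1, p16, p6) → 65.0817
  f2: (p12, p9, p11) → 68.5973
  f3: (p12, p1, p11) → 79.4374
  f4: (p12, p16, p6) → 21.8342
  f5: (p0, p9, p11) → 47.9160
  f6: (p0, p16, p14) → 81.2376
  f7: (p0, p12, p9) → 71.6011
  f8: (p0, p12, p16) → 163.2515
  f9: (p13, p16, p14) → 29.7788
  f10: (p13, p1, p16) → 50.9868
  f11: (p7, p1, p6) → 6.1161
  f12: (p7, p12, p6) → 2.9774
  f13: (p7, p12, p1) → 5.5600
  f14: (p8, p0, p11) → 61.3947
  f15: (p8, p1, p11) → 58.7168
  f16: (p8, p3, p1) → 18.4156
  f17: (p8, p0, p14) → 115.1850
  f18: (p8, p3, p14) → 14.0178
  f19: (p2, p3, p1) → 30.7704
  f20: (p2, p13, p1) → 20.6211
  f21: (p2, p3, p14) → 40.0955
  f22: (p2, p13, p14) → 14.5722
Σ area = 1068.165

Check V−E+F: 13 − 33 + 22 = 2.

facets=22 area=1068.165


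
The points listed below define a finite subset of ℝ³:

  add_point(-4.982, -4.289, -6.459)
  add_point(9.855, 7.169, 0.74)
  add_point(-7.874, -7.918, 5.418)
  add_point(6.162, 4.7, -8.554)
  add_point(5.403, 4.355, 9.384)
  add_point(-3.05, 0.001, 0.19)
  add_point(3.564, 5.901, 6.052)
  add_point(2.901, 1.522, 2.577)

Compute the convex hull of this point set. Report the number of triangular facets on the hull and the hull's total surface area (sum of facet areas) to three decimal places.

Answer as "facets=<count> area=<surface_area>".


Points on the hull: [0, 1, 2, 3, 4, 5, 6] (7 of 8).

Facet areas (half cross-product norm):
  f1: (p4, p1, p2) → 88.8559
  f2: (p3, p1, p2) → 118.6573
  f3: (p6, p4, p2) → 36.8565
  f4: (p6, p5, p2) → 51.2175
  f5: (p6, p4, p1) → 16.6256
  f6: (p6, p3, p1) → 41.3374
  f7: (p6, p5, p3) → 69.4814
  f8: (p0, p3, p2) → 80.6111
  f9: (p0, p5, p2) → 43.1425
  f10: (p0, p5, p3) → 54.2228
Σ area = 601.008

Euler characteristic 7−15+10 = 2 ✓

facets=10 area=601.008


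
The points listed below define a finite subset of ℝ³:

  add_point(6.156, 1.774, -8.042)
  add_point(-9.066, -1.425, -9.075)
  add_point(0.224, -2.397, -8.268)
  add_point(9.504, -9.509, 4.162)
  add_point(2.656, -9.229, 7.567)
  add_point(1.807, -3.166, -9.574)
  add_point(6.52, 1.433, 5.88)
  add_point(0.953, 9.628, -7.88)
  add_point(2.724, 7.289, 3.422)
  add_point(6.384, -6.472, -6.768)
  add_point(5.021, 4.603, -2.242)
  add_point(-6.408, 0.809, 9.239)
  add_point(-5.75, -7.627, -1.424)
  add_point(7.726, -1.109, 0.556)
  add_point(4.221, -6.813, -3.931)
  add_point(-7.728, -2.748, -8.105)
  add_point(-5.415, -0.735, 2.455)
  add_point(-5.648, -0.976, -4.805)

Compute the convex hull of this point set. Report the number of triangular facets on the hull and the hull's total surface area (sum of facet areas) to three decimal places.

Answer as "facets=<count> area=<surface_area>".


Hull vertices (14/18): indices [0, 1, 3, 4, 5, 6, 7, 8, 9, 10, 11, 12, 13, 15].

Facet areas (half cross-product norm):
  f1: (p11, p7, p1) → 134.5950
  f2: (p12, p11, p1) → 69.4237
  f3: (p12, p9, p3) → 77.3619
  f4: (p8, p11, p7) → 66.1796
  f5: (p5, p7, p1) → 69.4180
  f6: (p0, p9, p3) → 44.9157
  f7: (p0, p5, p7) → 30.7597
  f8: (p0, p5, p9) → 20.9361
  f9: (p4, p12, p3) → 45.4768
  f10: (p4, p12, p11) → 75.2429
  f11: (p15, p12, p1) → 4.5124
  f12: (p15, p12, p9) → 55.9353
  f13: (p15, p5, p1) → 8.3159
  f14: (p15, p5, p9) → 22.5494
  f15: (p6, p4, p3) → 41.3678
  f16: (p6, p8, p11) → 45.8459
  f17: (p6, p4, p11) → 70.0479
  f18: (p10, p8, p7) → 28.2719
  f19: (p10, p0, p7) → 27.2344
  f20: (p10, p6, p8) → 24.1311
  f21: (p13, p0, p3) → 31.5446
  f22: (p13, p6, p3) → 27.9565
  f23: (p13, p10, p0) → 22.5940
  f24: (p13, p10, p6) → 20.7604
Σ area = 1065.377

Euler: V−E+F = 14−36+24 = 2.

facets=24 area=1065.377


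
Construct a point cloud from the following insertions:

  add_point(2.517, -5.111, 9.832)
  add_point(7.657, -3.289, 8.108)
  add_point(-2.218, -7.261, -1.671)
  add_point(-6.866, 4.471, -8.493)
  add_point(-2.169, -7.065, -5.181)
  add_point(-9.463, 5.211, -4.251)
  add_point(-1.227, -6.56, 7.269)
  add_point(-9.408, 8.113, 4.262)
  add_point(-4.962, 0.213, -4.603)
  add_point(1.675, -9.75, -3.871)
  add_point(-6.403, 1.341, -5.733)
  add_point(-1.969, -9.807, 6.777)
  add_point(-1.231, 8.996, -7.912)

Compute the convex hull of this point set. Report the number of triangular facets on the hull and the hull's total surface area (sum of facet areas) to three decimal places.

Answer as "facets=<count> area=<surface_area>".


facets=14 area=860.639

9 of the 13 inputs are extreme points: [0, 1, 3, 4, 5, 7, 9, 11, 12].

Triangle areas on the boundary:
  f1: (p7, p11, p5) → 86.6819
  f2: (p4, p11, p5) → 86.9659
  f3: (p4, p3, p5) → 32.2322
  f4: (p0, p11, p1) → 15.7383
  f5: (p0, p7, p1) → 51.5397
  f6: (p0, p7, p11) → 66.8206
  f7: (p12, p7, p1) → 147.7172
  f8: (p12, p3, p5) → 17.6877
  f9: (p12, p7, p5) → 42.8249
  f10: (p9, p11, p1) → 64.9795
  f11: (p9, p4, p11) → 27.3957
  f12: (p9, p12, p1) → 141.4971
  f13: (p9, p4, p3) → 16.4995
  f14: (p9, p12, p3) → 62.0590
Σ area = 860.639

Check V−E+F: 9 − 21 + 14 = 2.


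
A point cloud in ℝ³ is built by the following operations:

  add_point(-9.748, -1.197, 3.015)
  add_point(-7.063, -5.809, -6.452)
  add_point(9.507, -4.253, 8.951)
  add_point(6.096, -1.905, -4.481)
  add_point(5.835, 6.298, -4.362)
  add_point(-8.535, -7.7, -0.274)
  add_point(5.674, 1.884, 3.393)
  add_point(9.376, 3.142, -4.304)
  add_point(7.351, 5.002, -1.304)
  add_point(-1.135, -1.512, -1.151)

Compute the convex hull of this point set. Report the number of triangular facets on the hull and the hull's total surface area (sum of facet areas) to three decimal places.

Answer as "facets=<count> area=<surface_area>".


Points on the hull: [0, 1, 2, 3, 4, 5, 6, 7, 8] (9 of 10).

Facet areas (half cross-product norm):
  f1: (p1, p4, p0) → 94.5974
  f2: (p3, p1, p2) → 92.3596
  f3: (p6, p2, p0) → 68.5774
  f4: (p5, p2, p0) → 74.3402
  f5: (p5, p1, p0) → 23.9809
  f6: (p5, p1, p2) → 67.0447
  f7: (p7, p1, p4) → 42.0792
  f8: (p7, p3, p1) → 27.2793
  f9: (p7, p3, p2) → 42.3120
  f10: (p8, p6, p2) → 18.5305
  f11: (p8, p7, p2) → 28.0742
  f12: (p8, p7, p4) → 7.1954
  f13: (p8, p4, p0) → 34.0444
  f14: (p8, p6, p0) → 43.0881
Σ area = 663.503

Euler characteristic 9−21+14 = 2 ✓

facets=14 area=663.503


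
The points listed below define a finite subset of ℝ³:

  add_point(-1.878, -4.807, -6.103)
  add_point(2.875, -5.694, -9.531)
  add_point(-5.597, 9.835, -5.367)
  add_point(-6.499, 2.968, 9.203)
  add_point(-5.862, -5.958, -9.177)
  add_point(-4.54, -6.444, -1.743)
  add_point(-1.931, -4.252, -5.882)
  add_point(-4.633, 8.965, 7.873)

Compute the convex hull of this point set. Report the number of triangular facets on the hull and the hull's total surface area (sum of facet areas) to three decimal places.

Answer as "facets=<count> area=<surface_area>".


facets=8 area=570.009

Hull vertices (6/8): indices [1, 2, 3, 4, 5, 7].

Per-facet area ½‖(b−a)×(c−a)‖:
  f1: (p5, p1, p3) → 63.3751
  f2: (p7, p1, p3) → 72.6084
  f3: (p7, p2, p3) → 41.3890
  f4: (p7, p2, p1) → 119.7206
  f5: (p4, p2, p3) → 128.3361
  f6: (p4, p5, p3) → 40.7534
  f7: (p4, p2, p1) → 71.0246
  f8: (p4, p5, p1) → 32.8022
Σ area = 570.009

Euler: V−E+F = 6−12+8 = 2.


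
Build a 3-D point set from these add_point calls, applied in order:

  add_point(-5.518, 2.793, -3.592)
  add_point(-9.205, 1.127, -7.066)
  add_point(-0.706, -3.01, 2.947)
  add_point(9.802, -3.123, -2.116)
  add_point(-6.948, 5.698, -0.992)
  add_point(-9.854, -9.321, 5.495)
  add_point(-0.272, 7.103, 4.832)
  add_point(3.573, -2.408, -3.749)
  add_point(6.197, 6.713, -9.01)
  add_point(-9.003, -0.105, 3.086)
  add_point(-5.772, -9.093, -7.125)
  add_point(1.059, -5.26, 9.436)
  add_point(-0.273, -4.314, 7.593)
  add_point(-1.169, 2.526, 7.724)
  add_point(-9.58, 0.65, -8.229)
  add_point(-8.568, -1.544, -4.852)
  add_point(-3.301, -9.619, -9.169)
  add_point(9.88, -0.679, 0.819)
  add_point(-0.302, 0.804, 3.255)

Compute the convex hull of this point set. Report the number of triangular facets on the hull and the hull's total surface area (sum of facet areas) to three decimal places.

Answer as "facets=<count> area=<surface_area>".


Extreme-point indices: [3, 4, 5, 6, 8, 9, 10, 11, 13, 14, 16, 17] — 12 of 19 on the boundary.

Facet areas (half cross-product norm):
  f1: (p8, p6, p17) → 81.4628
  f2: (p11, p16, p5) → 98.5408
  f3: (p14, p8, p16) → 100.3994
  f4: (p13, p6, p17) → 36.0232
  f5: (p13, p11, p17) → 52.2257
  f6: (p13, p11, p5) → 50.8766
  f7: (p3, p11, p17) → 24.2158
  f8: (p3, p11, p16) → 116.5456
  f9: (p3, p8, p17) → 23.8888
  f10: (p3, p8, p16) → 100.5480
  f11: (p9, p14, p5) → 51.6116
  f12: (p9, p13, p5) → 44.2268
  f13: (p9, p13, p6) → 25.8490
  f14: (p10, p16, p5) → 12.0364
  f15: (p10, p14, p5) → 69.7692
  f16: (p10, p14, p16) → 15.9509
  f17: (p4, p8, p6) → 65.8669
  f18: (p4, p14, p8) → 70.4500
  f19: (p4, p9, p6) → 33.1055
  f20: (p4, p9, p14) → 33.8975
Σ area = 1107.490

Check V−E+F: 12 − 30 + 20 = 2.

facets=20 area=1107.490


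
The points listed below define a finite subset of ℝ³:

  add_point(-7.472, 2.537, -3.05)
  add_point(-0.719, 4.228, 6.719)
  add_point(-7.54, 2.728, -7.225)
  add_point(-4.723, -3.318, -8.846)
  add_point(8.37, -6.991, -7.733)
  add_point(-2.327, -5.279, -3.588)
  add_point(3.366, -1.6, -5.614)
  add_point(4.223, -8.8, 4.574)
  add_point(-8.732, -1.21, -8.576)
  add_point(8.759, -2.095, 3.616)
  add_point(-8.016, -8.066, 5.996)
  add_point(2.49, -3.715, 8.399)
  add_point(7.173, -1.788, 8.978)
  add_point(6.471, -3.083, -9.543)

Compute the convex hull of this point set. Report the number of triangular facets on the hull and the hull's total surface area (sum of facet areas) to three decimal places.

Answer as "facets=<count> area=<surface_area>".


Extreme-point indices: [0, 1, 2, 3, 4, 7, 8, 9, 10, 11, 12, 13] — 12 of 14 on the boundary.

Per-facet area ½‖(b−a)×(c−a)‖:
  f1: (p4, p7, p9) → 48.9874
  f2: (p10, p4, p7) → 73.6804
  f3: (p12, p7, p9) → 22.2396
  f4: (p12, p1, p9) → 28.4747
  f5: (p0, p10, p8) → 47.1423
  f6: (p0, p10, p1) → 76.7089
  f7: (p13, p1, p9) → 78.0494
  f8: (p13, p4, p9) → 29.0832
  f9: (p3, p10, p8) → 35.9546
  f10: (p3, p10, p4) → 108.5574
  f11: (p3, p13, p8) → 12.2940
  f12: (p3, p13, p4) → 24.6178
  f13: (p11, p10, p1) → 50.7064
  f14: (p11, p12, p1) → 22.2453
  f15: (p11, p10, p7) → 37.7591
  f16: (p11, p12, p7) → 16.6933
  f17: (p2, p0, p1) → 14.4872
  f18: (p2, p13, p1) → 116.5014
  f19: (p2, p0, p8) → 8.7030
  f20: (p2, p13, p8) → 32.8969
Σ area = 885.782

Check V−E+F: 12 − 30 + 20 = 2.

facets=20 area=885.782


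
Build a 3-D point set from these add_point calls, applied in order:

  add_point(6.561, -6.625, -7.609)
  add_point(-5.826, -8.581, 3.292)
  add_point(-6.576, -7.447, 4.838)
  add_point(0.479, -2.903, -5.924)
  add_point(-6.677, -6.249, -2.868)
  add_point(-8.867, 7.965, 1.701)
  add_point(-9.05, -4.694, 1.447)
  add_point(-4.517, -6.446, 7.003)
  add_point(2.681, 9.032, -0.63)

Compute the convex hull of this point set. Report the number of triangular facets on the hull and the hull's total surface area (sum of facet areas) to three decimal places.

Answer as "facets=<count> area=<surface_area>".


facets=14 area=633.272

Extreme-point indices: [0, 1, 2, 3, 4, 5, 6, 7, 8] — 9 of 9 on the boundary.

Triangle areas on the boundary:
  f1: (p7, p8, p0) → 143.2125
  f2: (p5, p7, p8) → 93.7217
  f3: (p1, p7, p0) → 35.8166
  f4: (p4, p5, p6) → 31.0735
  f5: (p4, p1, p6) → 13.5833
  f6: (p4, p1, p0) → 45.9245
  f7: (p3, p8, p0) → 44.2033
  f8: (p3, p5, p8) → 77.2420
  f9: (p3, p4, p0) → 25.1974
  f10: (p3, p4, p5) → 63.2758
  f11: (p2, p1, p6) → 5.1656
  f12: (p2, p1, p7) → 2.8919
  f13: (p2, p5, p6) → 26.9994
  f14: (p2, p5, p7) → 24.9641
Σ area = 633.272

Euler characteristic 9−21+14 = 2 ✓


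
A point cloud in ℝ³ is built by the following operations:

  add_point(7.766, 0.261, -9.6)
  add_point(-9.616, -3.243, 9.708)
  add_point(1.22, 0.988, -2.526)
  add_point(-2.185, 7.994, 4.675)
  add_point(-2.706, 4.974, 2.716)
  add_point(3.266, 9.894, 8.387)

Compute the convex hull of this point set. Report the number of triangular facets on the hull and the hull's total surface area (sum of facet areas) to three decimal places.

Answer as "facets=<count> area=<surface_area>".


Extreme-point indices: [0, 1, 2, 3, 4, 5] — 6 of 6 on the boundary.

Triangle areas on the boundary:
  f1: (p5, p0, p1) → 191.4067
  f2: (p2, p0, p1) → 26.3846
  f3: (p3, p5, p1) → 44.3783
  f4: (p3, p5, p0) → 64.9973
  f5: (p4, p2, p1) → 46.6003
  f6: (p4, p3, p1) → 22.1081
  f7: (p4, p2, p0) → 17.1572
  f8: (p4, p3, p0) → 25.8295
Σ area = 438.862

Check V−E+F: 6 − 12 + 8 = 2.

facets=8 area=438.862


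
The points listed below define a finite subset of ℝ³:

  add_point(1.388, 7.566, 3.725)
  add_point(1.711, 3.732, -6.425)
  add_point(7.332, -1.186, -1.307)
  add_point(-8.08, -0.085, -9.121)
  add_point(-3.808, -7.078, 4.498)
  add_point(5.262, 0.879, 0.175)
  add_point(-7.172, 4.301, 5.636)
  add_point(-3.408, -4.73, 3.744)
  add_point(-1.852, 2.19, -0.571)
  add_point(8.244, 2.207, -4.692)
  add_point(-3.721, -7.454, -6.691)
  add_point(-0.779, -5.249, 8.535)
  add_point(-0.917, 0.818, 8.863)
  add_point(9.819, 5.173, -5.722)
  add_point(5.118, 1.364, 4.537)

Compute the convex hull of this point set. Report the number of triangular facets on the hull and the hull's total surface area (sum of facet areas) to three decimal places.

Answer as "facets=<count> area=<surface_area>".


12 of the 15 inputs are extreme points: [0, 1, 2, 3, 4, 6, 9, 10, 11, 12, 13, 14].

Triangle areas on the boundary:
  f1: (p10, p13, p3) → 80.9653
  f2: (p4, p10, p3) → 48.3483
  f3: (p1, p13, p3) → 11.2838
  f4: (p1, p0, p3) → 55.5880
  f5: (p1, p0, p13) → 44.5756
  f6: (p6, p0, p3) → 72.0993
  f7: (p6, p0, p12) → 32.0356
  f8: (p6, p4, p3) → 86.2310
  f9: (p11, p6, p12) → 21.4445
  f10: (p11, p6, p4) → 31.0774
  f11: (p9, p10, p13) → 15.0210
  f12: (p14, p11, p12) → 22.6181
  f13: (p14, p0, p13) → 42.7658
  f14: (p14, p0, p12) → 25.9630
  f15: (p2, p14, p11) → 31.3137
  f16: (p2, p9, p10) → 33.0183
  f17: (p2, p9, p13) → 4.1561
  f18: (p2, p14, p13) → 26.3826
  f19: (p2, p4, p10) → 70.8373
  f20: (p2, p11, p4) → 35.7183
Σ area = 791.443

Check V−E+F: 12 − 30 + 20 = 2.

facets=20 area=791.443


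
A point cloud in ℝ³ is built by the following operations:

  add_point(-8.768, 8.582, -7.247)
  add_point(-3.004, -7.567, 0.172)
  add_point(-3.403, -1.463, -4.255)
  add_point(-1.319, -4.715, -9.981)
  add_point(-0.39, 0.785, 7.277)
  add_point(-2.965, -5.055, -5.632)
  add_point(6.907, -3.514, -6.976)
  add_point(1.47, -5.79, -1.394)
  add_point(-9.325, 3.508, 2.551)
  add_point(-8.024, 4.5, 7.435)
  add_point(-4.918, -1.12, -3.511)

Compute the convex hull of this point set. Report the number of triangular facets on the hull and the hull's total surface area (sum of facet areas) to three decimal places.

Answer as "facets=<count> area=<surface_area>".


facets=14 area=647.512

Points on the hull: [0, 1, 3, 4, 5, 6, 7, 8, 9] (9 of 11).

Facet areas (half cross-product norm):
  f1: (p4, p0, p6) → 142.6221
  f2: (p5, p1, p8) → 40.4382
  f3: (p5, p0, p8) → 71.4812
  f4: (p7, p1, p6) → 8.8257
  f5: (p7, p4, p6) → 39.1633
  f6: (p7, p4, p1) → 27.4723
  f7: (p9, p0, p8) → 19.1452
  f8: (p9, p4, p0) → 64.1113
  f9: (p9, p1, p8) → 32.6244
  f10: (p9, p4, p1) → 47.4699
  f11: (p3, p0, p6) → 65.8787
  f12: (p3, p5, p0) → 34.7383
  f13: (p3, p1, p6) → 46.7372
  f14: (p3, p5, p1) → 6.8038
Σ area = 647.512

Euler characteristic 9−21+14 = 2 ✓


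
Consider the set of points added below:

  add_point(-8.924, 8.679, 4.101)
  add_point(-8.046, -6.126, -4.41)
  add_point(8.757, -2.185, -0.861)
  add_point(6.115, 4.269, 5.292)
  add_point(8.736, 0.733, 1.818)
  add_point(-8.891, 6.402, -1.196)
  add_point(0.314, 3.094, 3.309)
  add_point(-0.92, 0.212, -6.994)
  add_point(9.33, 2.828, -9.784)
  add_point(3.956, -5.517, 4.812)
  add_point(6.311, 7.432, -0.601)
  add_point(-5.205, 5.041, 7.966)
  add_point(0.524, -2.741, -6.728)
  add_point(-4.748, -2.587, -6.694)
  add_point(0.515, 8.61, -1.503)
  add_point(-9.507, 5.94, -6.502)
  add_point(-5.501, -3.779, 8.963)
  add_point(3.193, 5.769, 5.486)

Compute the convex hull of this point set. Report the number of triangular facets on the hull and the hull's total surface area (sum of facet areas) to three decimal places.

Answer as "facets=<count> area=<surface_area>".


Points on the hull: [0, 1, 2, 3, 4, 8, 9, 10, 11, 12, 13, 14, 15, 16, 17] (15 of 18).

Facet areas (half cross-product norm):
  f1: (p13, p8, p15) → 74.4238
  f2: (p13, p1, p15) → 25.1634
  f3: (p9, p16, p1) → 70.1227
  f4: (p14, p8, p15) → 75.5472
  f5: (p2, p9, p1) → 61.5785
  f6: (p3, p9, p16) → 52.5327
  f7: (p3, p11, p16) → 51.7626
  f8: (p3, p11, p17) → 8.1127
  f9: (p0, p11, p17) → 26.8425
  f10: (p0, p14, p15) → 53.7707
  f11: (p0, p11, p16) → 22.9087
  f12: (p0, p1, p15) → 67.4389
  f13: (p0, p16, p1) → 92.7135
  f14: (p12, p2, p8) → 46.7993
  f15: (p12, p2, p1) → 38.0541
  f16: (p12, p13, p8) → 17.2765
  f17: (p12, p13, p1) → 11.2899
  f18: (p4, p2, p9) → 15.8890
  f19: (p4, p3, p9) → 23.5994
  f20: (p4, p2, p8) → 19.7651
  f21: (p10, p3, p17) → 10.9030
  f22: (p10, p0, p17) → 42.3885
  f23: (p10, p0, p14) → 21.4469
  f24: (p10, p14, p8) → 31.1817
  f25: (p10, p4, p8) → 39.4815
  f26: (p10, p4, p3) → 18.1079
Σ area = 1019.101

Check V−E+F: 15 − 39 + 26 = 2.

facets=26 area=1019.101


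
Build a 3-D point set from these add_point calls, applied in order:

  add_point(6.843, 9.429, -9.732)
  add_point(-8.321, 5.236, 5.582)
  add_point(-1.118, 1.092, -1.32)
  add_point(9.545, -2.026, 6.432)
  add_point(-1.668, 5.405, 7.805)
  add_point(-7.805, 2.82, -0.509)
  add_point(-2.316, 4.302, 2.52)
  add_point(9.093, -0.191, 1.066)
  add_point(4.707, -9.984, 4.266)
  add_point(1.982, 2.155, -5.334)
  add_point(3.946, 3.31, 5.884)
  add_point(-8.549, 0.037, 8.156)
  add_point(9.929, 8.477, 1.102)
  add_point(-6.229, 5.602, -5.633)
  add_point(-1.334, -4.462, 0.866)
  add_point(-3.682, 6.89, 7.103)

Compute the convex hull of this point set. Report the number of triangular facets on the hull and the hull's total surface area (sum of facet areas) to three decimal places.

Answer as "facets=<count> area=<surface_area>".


Extreme-point indices: [0, 1, 3, 4, 5, 7, 8, 9, 11, 12, 13, 14, 15] — 13 of 16 on the boundary.

Area of each hull facet:
  f1: (p3, p8, p11) → 80.7040
  f2: (p14, p8, p11) → 44.5763
  f3: (p4, p3, p11) → 55.9531
  f4: (p4, p3, p12) → 72.4193
  f5: (p7, p0, p8) → 56.3939
  f6: (p7, p3, p8) → 27.1959
  f7: (p7, p0, p12) → 49.1532
  f8: (p7, p3, p12) → 23.5545
  f9: (p9, p0, p8) → 49.8103
  f10: (p9, p14, p8) → 38.4361
  f11: (p15, p4, p12) → 16.4095
  f12: (p15, p0, p12) → 83.6663
  f13: (p15, p1, p11) → 14.6851
  f14: (p15, p4, p11) → 10.9937
  f15: (p13, p9, p14) → 42.9952
  f16: (p13, p9, p0) → 43.0969
  f17: (p13, p15, p0) → 92.5621
  f18: (p13, p15, p1) → 29.2238
  f19: (p5, p14, p11) → 42.7835
  f20: (p5, p13, p14) → 28.4528
  f21: (p5, p1, p11) → 19.0118
  f22: (p5, p13, p1) → 15.2955
Σ area = 937.373

Euler: V−E+F = 13−33+22 = 2.

facets=22 area=937.373


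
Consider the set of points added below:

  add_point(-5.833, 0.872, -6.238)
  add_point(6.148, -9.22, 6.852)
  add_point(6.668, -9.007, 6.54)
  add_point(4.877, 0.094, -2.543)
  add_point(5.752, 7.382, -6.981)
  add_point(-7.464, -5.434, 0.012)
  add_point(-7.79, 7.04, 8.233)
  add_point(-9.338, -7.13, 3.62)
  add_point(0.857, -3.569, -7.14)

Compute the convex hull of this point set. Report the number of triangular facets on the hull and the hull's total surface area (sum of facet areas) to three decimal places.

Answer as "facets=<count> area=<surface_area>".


facets=12 area=823.403

8 of the 9 inputs are extreme points: [0, 1, 2, 4, 5, 6, 7, 8].

Area of each hull facet:
  f1: (p6, p4, p2) → 192.4234
  f2: (p8, p4, p2) → 93.8216
  f3: (p1, p6, p7) → 119.4463
  f4: (p1, p6, p2) → 6.5669
  f5: (p1, p8, p7) → 107.0019
  f6: (p1, p8, p2) → 4.9420
  f7: (p0, p6, p7) → 91.6043
  f8: (p0, p6, p4) → 105.4375
  f9: (p0, p8, p4) → 47.7999
  f10: (p5, p8, p7) → 10.2238
  f11: (p5, p0, p7) → 8.1173
  f12: (p5, p0, p8) → 36.0184
Σ area = 823.403

Euler: V−E+F = 8−18+12 = 2.


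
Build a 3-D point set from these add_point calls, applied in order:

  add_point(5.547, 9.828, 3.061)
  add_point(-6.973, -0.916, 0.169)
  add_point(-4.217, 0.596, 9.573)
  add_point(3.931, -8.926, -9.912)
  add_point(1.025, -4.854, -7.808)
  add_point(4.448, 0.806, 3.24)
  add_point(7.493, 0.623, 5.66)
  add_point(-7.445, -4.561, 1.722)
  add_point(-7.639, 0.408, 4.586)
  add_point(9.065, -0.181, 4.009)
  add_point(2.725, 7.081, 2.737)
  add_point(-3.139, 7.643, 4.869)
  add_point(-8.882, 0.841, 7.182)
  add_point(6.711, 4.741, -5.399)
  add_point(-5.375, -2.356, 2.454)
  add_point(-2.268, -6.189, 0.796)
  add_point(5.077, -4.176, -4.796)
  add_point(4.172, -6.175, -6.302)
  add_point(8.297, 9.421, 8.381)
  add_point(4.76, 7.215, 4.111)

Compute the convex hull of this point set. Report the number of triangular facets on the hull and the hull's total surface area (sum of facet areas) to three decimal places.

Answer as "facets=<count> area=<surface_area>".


13 of the 20 inputs are extreme points: [0, 1, 2, 3, 4, 6, 7, 9, 11, 12, 13, 15, 18].

Per-facet area ½‖(b−a)×(c−a)‖:
  f1: (p15, p3, p9) → 83.2194
  f2: (p13, p3, p9) → 79.1868
  f3: (p13, p18, p9) → 57.3860
  f4: (p13, p18, p0) → 22.2544
  f5: (p7, p15, p3) → 26.0201
  f6: (p7, p1, p12) → 14.6727
  f7: (p7, p2, p12) → 20.3483
  f8: (p7, p2, p15) → 27.3358
  f9: (p6, p18, p9) → 9.9148
  f10: (p6, p2, p18) → 57.0646
  f11: (p6, p15, p9) → 15.5142
  f12: (p6, p2, p15) → 63.4281
  f13: (p11, p13, p0) → 44.8466
  f14: (p11, p13, p1) → 74.0906
  f15: (p11, p1, p12) → 33.5343
  f16: (p11, p18, p0) → 26.5951
  f17: (p11, p2, p12) → 22.0559
  f18: (p11, p2, p18) → 51.4816
  f19: (p4, p13, p3) → 27.7131
  f20: (p4, p13, p1) → 68.0066
  f21: (p4, p7, p3) → 25.9204
  f22: (p4, p7, p1) → 23.8490
Σ area = 874.438

Euler characteristic 13−33+22 = 2 ✓

facets=22 area=874.438


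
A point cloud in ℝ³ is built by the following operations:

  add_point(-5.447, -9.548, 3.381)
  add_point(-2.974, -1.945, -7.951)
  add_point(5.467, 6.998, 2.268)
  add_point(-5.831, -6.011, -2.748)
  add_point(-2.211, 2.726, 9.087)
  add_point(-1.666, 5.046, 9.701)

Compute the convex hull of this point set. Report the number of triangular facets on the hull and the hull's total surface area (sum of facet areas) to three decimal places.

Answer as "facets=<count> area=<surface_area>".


facets=8 area=415.623

Points on the hull: [0, 1, 2, 3, 4, 5] (6 of 6).

Per-facet area ½‖(b−a)×(c−a)‖:
  f1: (p1, p5, p3) → 61.6172
  f2: (p1, p5, p2) → 83.8208
  f3: (p1, p0, p3) → 11.8234
  f4: (p1, p0, p2) → 110.0526
  f5: (p4, p5, p3) → 11.3928
  f6: (p4, p0, p3) → 49.1816
  f7: (p4, p5, p2) → 12.7573
  f8: (p4, p0, p2) → 74.9768
Σ area = 415.623

Euler characteristic 6−12+8 = 2 ✓


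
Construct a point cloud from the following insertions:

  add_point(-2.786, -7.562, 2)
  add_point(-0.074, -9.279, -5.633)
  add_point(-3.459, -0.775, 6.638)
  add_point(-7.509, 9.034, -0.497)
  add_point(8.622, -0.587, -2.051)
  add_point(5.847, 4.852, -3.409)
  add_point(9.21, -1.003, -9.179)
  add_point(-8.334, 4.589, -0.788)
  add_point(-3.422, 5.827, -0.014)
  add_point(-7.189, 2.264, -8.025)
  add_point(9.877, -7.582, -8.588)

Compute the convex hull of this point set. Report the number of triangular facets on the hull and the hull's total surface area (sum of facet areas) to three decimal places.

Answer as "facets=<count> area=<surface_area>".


Points on the hull: [0, 1, 2, 3, 4, 5, 6, 7, 9, 10] (10 of 11).

Area of each hull facet:
  f1: (p9, p1, p10) → 68.9673
  f2: (p0, p2, p7) → 42.7139
  f3: (p0, p9, p7) → 51.9485
  f4: (p0, p9, p1) → 56.0448
  f5: (p0, p1, p10) → 36.7813
  f6: (p4, p5, p2) → 45.3805
  f7: (p4, p0, p10) → 67.3358
  f8: (p4, p0, p2) → 56.6646
  f9: (p6, p9, p10) → 53.3262
  f10: (p6, p9, p5) → 62.4704
  f11: (p6, p4, p10) → 23.7760
  f12: (p6, p4, p5) → 22.2195
  f13: (p3, p9, p5) → 67.0758
  f14: (p3, p5, p2) → 83.5033
  f15: (p3, p9, p7) → 16.4361
  f16: (p3, p2, p7) → 21.7839
Σ area = 776.428

Euler characteristic 10−24+16 = 2 ✓

facets=16 area=776.428


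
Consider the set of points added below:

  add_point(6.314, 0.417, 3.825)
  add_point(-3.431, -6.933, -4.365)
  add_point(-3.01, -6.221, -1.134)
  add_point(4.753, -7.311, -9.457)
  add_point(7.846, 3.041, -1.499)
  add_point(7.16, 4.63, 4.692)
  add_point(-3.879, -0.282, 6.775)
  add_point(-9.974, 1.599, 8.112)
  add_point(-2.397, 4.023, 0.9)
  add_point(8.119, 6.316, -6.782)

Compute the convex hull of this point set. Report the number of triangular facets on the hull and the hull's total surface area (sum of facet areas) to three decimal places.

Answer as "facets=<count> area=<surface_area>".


facets=16 area=662.992

Extreme-point indices: [0, 1, 2, 3, 4, 5, 6, 7, 8, 9] — 10 of 10 on the boundary.

Area of each hull facet:
  f1: (p1, p3, p9) → 68.7784
  f2: (p4, p3, p9) → 41.5841
  f3: (p4, p0, p3) → 40.7942
  f4: (p4, p5, p9) → 14.4301
  f5: (p4, p5, p0) → 12.8674
  f6: (p8, p1, p7) → 65.4723
  f7: (p8, p1, p9) → 80.6273
  f8: (p8, p5, p7) → 50.1641
  f9: (p8, p5, p9) → 57.5653
  f10: (p6, p5, p7) → 25.9085
  f11: (p6, p5, p0) → 22.8692
  f12: (p2, p0, p3) → 70.3025
  f13: (p2, p1, p3) → 14.6525
  f14: (p2, p6, p0) → 50.8970
  f15: (p2, p1, p7) → 16.6864
  f16: (p2, p6, p7) → 29.3932
Σ area = 662.992

Euler: V−E+F = 10−24+16 = 2.


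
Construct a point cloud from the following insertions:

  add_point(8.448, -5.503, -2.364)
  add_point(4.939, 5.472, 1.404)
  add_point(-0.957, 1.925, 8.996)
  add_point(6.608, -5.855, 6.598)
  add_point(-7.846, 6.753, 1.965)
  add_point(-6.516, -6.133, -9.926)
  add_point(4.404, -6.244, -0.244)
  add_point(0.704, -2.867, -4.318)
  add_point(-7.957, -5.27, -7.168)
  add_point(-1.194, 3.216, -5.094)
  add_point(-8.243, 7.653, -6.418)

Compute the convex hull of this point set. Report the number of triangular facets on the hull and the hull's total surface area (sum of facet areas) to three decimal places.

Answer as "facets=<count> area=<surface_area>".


facets=16 area=796.373

Points on the hull: [0, 1, 2, 3, 4, 5, 6, 8, 9, 10] (10 of 11).

Facet areas (half cross-product norm):
  f1: (p9, p5, p10) → 49.7150
  f2: (p9, p5, p0) → 77.8613
  f3: (p9, p1, p10) → 32.7544
  f4: (p9, p1, p0) → 54.1120
  f5: (p4, p1, p10) → 54.2725
  f6: (p4, p1, p2) → 54.1433
  f7: (p3, p1, p0) → 52.4336
  f8: (p3, p1, p2) → 54.1438
  f9: (p8, p4, p2) → 82.6973
  f10: (p8, p3, p5) → 31.3067
  f11: (p8, p3, p2) → 103.6453
  f12: (p8, p5, p10) → 19.7632
  f13: (p8, p4, p10) → 54.5753
  f14: (p6, p5, p0) → 31.6344
  f15: (p6, p3, p0) → 16.4372
  f16: (p6, p3, p5) → 26.8775
Σ area = 796.373

Check V−E+F: 10 − 24 + 16 = 2.


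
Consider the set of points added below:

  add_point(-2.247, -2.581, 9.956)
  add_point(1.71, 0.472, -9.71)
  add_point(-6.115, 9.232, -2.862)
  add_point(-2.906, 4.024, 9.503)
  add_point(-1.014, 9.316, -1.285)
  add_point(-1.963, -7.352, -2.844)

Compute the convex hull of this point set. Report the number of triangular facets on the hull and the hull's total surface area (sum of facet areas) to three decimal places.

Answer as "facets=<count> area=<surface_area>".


facets=8 area=500.226

Extreme-point indices: [0, 1, 2, 3, 4, 5] — 6 of 6 on the boundary.

Facet areas (half cross-product norm):
  f1: (p5, p1, p2) → 74.9551
  f2: (p0, p5, p2) → 109.7158
  f3: (p0, p5, p1) → 70.8597
  f4: (p4, p1, p2) → 33.4133
  f5: (p4, p0, p1) → 102.6456
  f6: (p3, p0, p2) → 40.7759
  f7: (p3, p4, p2) → 32.2927
  f8: (p3, p4, p0) → 35.5679
Σ area = 500.226

Euler characteristic 6−12+8 = 2 ✓


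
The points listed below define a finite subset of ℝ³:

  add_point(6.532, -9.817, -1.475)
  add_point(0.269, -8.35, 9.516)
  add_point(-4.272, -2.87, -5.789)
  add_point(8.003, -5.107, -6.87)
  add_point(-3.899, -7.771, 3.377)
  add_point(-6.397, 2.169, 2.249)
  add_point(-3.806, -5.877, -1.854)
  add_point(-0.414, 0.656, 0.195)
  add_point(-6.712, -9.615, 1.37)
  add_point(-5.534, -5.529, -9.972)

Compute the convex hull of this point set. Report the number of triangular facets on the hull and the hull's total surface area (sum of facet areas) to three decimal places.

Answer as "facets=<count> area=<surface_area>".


8 of the 10 inputs are extreme points: [0, 1, 2, 3, 5, 7, 8, 9].

Area of each hull facet:
  f1: (p1, p5, p8) → 62.6838
  f2: (p9, p5, p8) → 68.9497
  f3: (p0, p1, p8) → 64.5231
  f4: (p0, p1, p3) → 34.9092
  f5: (p0, p9, p8) → 78.6072
  f6: (p0, p9, p3) → 50.7264
  f7: (p7, p1, p3) → 80.4211
  f8: (p7, p1, p5) → 42.2029
  f9: (p2, p9, p5) → 11.2535
  f10: (p2, p7, p5) → 25.6938
  f11: (p2, p9, p3) → 31.9296
  f12: (p2, p7, p3) → 46.9362
Σ area = 598.837

Check V−E+F: 8 − 18 + 12 = 2.

facets=12 area=598.837


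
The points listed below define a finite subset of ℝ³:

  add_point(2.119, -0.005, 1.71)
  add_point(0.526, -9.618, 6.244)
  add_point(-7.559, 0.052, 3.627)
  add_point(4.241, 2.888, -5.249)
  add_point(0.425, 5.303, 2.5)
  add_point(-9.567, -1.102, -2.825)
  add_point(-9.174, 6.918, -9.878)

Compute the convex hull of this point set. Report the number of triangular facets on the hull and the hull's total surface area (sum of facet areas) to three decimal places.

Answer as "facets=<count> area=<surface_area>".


Extreme-point indices: [0, 1, 2, 3, 4, 5, 6] — 7 of 7 on the boundary.

Facet areas (half cross-product norm):
  f1: (p1, p3, p5) → 109.0510
  f2: (p6, p3, p5) → 72.9623
  f3: (p4, p6, p3) → 64.9591
  f4: (p2, p6, p5) → 32.0542
  f5: (p2, p4, p6) → 70.7457
  f6: (p2, p1, p5) → 42.7361
  f7: (p2, p4, p1) → 61.6986
  f8: (p0, p1, p3) → 28.0346
  f9: (p0, p4, p3) → 21.8063
  f10: (p0, p4, p1) → 20.3453
Σ area = 524.393

Check V−E+F: 7 − 15 + 10 = 2.

facets=10 area=524.393


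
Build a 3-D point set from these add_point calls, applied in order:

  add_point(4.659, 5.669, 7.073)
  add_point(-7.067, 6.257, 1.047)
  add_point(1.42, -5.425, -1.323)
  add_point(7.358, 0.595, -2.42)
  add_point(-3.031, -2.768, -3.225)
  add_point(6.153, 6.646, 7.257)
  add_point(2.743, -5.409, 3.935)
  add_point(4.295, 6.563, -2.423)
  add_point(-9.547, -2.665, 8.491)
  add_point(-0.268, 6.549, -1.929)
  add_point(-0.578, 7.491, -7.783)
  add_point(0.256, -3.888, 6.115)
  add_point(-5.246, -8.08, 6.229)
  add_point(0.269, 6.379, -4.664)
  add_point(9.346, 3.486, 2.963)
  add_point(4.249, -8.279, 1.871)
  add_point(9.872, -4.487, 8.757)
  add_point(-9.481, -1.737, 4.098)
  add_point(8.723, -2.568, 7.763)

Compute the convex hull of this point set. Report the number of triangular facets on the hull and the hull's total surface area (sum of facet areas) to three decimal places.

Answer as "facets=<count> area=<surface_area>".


facets=22 area=893.074

Points on the hull: [1, 2, 3, 4, 5, 7, 8, 10, 12, 14, 15, 16, 17] (13 of 19).

Triangle areas on the boundary:
  f1: (p5, p16, p8) → 105.6490
  f2: (p12, p16, p8) → 53.6957
  f3: (p12, p15, p16) → 49.2129
  f4: (p3, p15, p16) → 48.7679
  f5: (p1, p5, p8) → 86.6562
  f6: (p1, p5, p10) → 79.0119
  f7: (p17, p12, p8) → 16.1279
  f8: (p17, p1, p8) → 16.9821
  f9: (p17, p1, p10) → 41.4069
  f10: (p4, p17, p10) → 52.9684
  f11: (p4, p17, p12) → 37.7670
  f12: (p14, p5, p16) → 30.6519
  f13: (p14, p3, p16) → 31.3752
  f14: (p2, p12, p15) → 25.9547
  f15: (p2, p4, p12) → 28.4625
  f16: (p2, p3, p15) → 21.7982
  f17: (p2, p3, p10) → 50.3173
  f18: (p2, p4, p10) → 29.1558
  f19: (p7, p3, p10) → 22.2523
  f20: (p7, p14, p3) → 20.8181
  f21: (p7, p5, p10) → 19.2232
  f22: (p7, p14, p5) → 24.8184
Σ area = 893.074

Check V−E+F: 13 − 33 + 22 = 2.


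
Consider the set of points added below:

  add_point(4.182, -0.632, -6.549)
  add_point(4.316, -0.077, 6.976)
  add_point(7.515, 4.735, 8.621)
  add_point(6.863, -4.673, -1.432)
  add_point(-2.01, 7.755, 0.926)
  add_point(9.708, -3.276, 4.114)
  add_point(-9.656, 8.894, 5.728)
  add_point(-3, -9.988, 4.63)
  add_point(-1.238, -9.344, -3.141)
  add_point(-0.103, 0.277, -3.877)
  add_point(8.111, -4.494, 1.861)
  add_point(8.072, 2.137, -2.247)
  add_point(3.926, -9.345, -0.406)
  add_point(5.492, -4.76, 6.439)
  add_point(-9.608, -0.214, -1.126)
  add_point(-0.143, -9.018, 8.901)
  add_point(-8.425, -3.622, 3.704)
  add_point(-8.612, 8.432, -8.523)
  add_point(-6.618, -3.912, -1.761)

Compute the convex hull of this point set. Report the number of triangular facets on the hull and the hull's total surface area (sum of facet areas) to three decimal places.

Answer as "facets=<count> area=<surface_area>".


facets=28 area=1116.248

16 of the 19 inputs are extreme points: [0, 2, 3, 4, 5, 6, 7, 8, 10, 11, 12, 14, 15, 16, 17, 18].

Triangle areas on the boundary:
  f1: (p14, p17, p6) → 63.5756
  f2: (p2, p15, p6) → 136.0551
  f3: (p2, p15, p5) → 58.4129
  f4: (p2, p11, p5) → 39.1615
  f5: (p12, p8, p7) → 22.5528
  f6: (p12, p15, p7) → 22.4461
  f7: (p12, p15, p5) → 47.2917
  f8: (p12, p10, p5) → 5.1835
  f9: (p0, p8, p17) → 85.0363
  f10: (p0, p11, p17) → 48.0004
  f11: (p0, p12, p8) → 30.1798
  f12: (p16, p14, p6) → 34.3445
  f13: (p16, p15, p6) → 62.6884
  f14: (p16, p15, p7) → 20.9765
  f15: (p4, p11, p17) → 66.0909
  f16: (p4, p2, p11) → 61.1204
  f17: (p4, p17, p6) → 52.4582
  f18: (p4, p2, p6) → 53.9146
  f19: (p3, p12, p10) → 9.8801
  f20: (p3, p0, p12) → 18.0392
  f21: (p3, p0, p11) → 20.0081
  f22: (p3, p11, p5) → 21.8400
  f23: (p3, p10, p5) → 2.2653
  f24: (p18, p16, p14) → 12.9002
  f25: (p18, p8, p17) → 43.3333
  f26: (p18, p14, p17) → 24.5593
  f27: (p18, p8, p7) → 29.9087
  f28: (p18, p16, p7) → 24.0246
Σ area = 1116.248

Check V−E+F: 16 − 42 + 28 = 2.


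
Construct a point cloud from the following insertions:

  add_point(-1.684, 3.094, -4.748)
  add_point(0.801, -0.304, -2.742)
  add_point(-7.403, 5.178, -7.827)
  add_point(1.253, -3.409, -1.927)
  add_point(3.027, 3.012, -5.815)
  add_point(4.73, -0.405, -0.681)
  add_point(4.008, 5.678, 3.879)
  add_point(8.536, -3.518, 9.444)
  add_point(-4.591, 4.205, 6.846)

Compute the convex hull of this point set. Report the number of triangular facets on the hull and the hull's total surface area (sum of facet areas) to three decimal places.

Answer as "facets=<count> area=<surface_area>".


facets=10 area=489.366

7 of the 9 inputs are extreme points: [2, 3, 4, 5, 6, 7, 8].

Area of each hull facet:
  f1: (p8, p6, p2) → 68.1942
  f2: (p8, p6, p7) → 53.5559
  f3: (p3, p8, p2) → 82.0078
  f4: (p3, p8, p7) → 83.1523
  f5: (p4, p6, p2) → 53.4286
  f6: (p4, p3, p2) → 41.7776
  f7: (p4, p6, p7) → 56.4236
  f8: (p5, p3, p7) → 25.4923
  f9: (p5, p4, p7) → 10.1383
  f10: (p5, p4, p3) → 15.1954
Σ area = 489.366

Euler: V−E+F = 7−15+10 = 2.
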